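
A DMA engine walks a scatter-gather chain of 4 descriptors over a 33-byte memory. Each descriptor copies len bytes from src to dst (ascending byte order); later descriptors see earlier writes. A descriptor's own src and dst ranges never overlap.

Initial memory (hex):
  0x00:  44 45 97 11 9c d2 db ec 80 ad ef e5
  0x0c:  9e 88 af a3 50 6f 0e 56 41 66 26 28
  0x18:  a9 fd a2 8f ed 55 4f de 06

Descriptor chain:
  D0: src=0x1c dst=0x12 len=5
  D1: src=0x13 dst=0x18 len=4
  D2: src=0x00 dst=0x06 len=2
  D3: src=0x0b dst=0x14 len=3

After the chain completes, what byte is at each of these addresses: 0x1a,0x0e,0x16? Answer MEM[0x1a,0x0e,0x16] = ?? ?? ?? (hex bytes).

D0: mem[0x12..0x16] <- [ed 55 4f de 06]
D1: mem[0x18..0x1b] <- [55 4f de 06]
D2: mem[0x06..0x07] <- [44 45]
D3: mem[0x14..0x16] <- [e5 9e 88]
query mem[0x1a]=0xde, mem[0x0e]=0xaf, mem[0x16]=0x88

MEM[0x1a,0x0e,0x16] = de af 88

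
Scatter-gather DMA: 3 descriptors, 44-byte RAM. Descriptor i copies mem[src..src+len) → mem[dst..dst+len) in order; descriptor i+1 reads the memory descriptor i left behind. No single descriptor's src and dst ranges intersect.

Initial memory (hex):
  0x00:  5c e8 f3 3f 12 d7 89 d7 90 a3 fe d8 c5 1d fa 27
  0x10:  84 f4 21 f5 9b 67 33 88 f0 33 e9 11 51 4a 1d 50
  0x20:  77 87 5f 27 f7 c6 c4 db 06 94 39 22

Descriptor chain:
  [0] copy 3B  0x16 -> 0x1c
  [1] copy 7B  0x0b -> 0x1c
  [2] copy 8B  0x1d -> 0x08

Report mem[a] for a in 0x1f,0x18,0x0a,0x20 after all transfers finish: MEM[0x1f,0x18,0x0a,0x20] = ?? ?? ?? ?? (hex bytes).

D0: mem[0x1c..0x1e] <- [33 88 f0]
D1: mem[0x1c..0x22] <- [d8 c5 1d fa 27 84 f4]
D2: mem[0x08..0x0f] <- [c5 1d fa 27 84 f4 27 f7]
query mem[0x1f]=0xfa, mem[0x18]=0xf0, mem[0x0a]=0xfa, mem[0x20]=0x27

MEM[0x1f,0x18,0x0a,0x20] = fa f0 fa 27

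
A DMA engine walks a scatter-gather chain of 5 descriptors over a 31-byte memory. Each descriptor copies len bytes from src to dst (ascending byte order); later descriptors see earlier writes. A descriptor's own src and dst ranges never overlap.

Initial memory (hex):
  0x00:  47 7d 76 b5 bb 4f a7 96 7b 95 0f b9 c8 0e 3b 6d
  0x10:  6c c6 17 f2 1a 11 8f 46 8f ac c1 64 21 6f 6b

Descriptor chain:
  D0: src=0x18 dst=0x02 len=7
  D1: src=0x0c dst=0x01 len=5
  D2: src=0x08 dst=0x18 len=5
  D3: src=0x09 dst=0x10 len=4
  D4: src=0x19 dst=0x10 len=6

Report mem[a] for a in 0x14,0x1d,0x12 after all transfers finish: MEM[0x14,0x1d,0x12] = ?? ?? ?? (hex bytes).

#0 dst[0x02+7] := {0x8f,0xac,0xc1,0x64,0x21,0x6f,0x6b}
#1 dst[0x01+5] := {0xc8,0x0e,0x3b,0x6d,0x6c}
#2 dst[0x18+5] := {0x6b,0x95,0x0f,0xb9,0xc8}
#3 dst[0x10+4] := {0x95,0x0f,0xb9,0xc8}
#4 dst[0x10+6] := {0x95,0x0f,0xb9,0xc8,0x6f,0x6b}
query mem[0x14]=0x6f, mem[0x1d]=0x6f, mem[0x12]=0xb9

MEM[0x14,0x1d,0x12] = 6f 6f b9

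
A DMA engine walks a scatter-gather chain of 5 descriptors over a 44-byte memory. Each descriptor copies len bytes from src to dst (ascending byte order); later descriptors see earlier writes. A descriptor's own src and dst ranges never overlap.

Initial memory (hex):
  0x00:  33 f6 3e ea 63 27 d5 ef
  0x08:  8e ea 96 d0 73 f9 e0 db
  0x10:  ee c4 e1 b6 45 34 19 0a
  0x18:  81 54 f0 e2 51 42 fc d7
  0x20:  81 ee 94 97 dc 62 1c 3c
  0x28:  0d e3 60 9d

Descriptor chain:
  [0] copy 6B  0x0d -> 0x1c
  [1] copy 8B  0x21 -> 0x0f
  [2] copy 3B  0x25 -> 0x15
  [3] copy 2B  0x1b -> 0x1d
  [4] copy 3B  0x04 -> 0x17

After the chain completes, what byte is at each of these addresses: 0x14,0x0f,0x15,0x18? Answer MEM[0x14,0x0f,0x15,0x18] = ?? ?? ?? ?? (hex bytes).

MEM[0x14,0x0f,0x15,0x18] = 1c e1 62 27

  after D0: wrote 6B at 0x1c = f9e0dbeec4e1
  after D1: wrote 8B at 0x0f = e19497dc621c3c0d
  after D2: wrote 3B at 0x15 = 621c3c
  after D3: wrote 2B at 0x1d = e2f9
  after D4: wrote 3B at 0x17 = 6327d5
query mem[0x14]=0x1c, mem[0x0f]=0xe1, mem[0x15]=0x62, mem[0x18]=0x27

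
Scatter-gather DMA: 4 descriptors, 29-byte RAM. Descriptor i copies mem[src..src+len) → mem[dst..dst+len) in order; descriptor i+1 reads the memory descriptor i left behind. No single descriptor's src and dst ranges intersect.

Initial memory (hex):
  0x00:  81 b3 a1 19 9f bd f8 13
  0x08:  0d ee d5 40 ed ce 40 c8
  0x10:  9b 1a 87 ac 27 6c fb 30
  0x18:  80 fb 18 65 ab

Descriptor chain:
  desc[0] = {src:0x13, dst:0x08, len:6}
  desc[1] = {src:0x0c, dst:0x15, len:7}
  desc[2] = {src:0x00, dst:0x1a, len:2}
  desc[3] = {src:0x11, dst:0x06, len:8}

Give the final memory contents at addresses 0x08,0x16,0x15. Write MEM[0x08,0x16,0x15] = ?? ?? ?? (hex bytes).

MEM[0x08,0x16,0x15] = ac 80 30

  after D0: wrote 6B at 0x08 = ac276cfb3080
  after D1: wrote 7B at 0x15 = 308040c89b1a87
  after D2: wrote 2B at 0x1a = 81b3
  after D3: wrote 8B at 0x06 = 1a87ac27308040c8
query mem[0x08]=0xac, mem[0x16]=0x80, mem[0x15]=0x30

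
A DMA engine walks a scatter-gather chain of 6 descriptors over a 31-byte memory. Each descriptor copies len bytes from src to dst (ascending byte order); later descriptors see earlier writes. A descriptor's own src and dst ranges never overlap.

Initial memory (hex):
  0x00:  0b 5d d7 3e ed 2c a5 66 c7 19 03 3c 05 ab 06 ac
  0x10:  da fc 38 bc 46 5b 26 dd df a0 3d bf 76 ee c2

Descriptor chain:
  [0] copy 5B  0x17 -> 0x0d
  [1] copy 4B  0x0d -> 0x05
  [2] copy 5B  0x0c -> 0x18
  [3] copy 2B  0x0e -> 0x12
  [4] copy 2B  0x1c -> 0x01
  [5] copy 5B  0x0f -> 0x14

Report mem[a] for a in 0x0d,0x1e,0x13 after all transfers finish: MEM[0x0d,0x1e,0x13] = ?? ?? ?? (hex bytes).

MEM[0x0d,0x1e,0x13] = dd c2 a0

#0 dst[0x0d+5] := {0xdd,0xdf,0xa0,0x3d,0xbf}
#1 dst[0x05+4] := {0xdd,0xdf,0xa0,0x3d}
#2 dst[0x18+5] := {0x05,0xdd,0xdf,0xa0,0x3d}
#3 dst[0x12+2] := {0xdf,0xa0}
#4 dst[0x01+2] := {0x3d,0xee}
#5 dst[0x14+5] := {0xa0,0x3d,0xbf,0xdf,0xa0}
query mem[0x0d]=0xdd, mem[0x1e]=0xc2, mem[0x13]=0xa0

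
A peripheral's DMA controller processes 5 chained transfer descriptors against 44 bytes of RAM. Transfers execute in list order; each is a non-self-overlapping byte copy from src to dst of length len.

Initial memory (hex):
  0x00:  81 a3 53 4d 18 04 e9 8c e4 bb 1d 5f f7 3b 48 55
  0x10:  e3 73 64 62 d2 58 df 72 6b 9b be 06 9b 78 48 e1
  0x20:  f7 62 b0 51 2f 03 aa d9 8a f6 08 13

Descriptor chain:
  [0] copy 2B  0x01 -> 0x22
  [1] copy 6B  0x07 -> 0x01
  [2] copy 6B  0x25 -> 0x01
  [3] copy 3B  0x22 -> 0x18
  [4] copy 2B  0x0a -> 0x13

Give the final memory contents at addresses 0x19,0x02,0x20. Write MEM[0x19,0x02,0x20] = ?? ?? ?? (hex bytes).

MEM[0x19,0x02,0x20] = 53 aa f7

D0: mem[0x22..0x23] <- [a3 53]
D1: mem[0x01..0x06] <- [8c e4 bb 1d 5f f7]
D2: mem[0x01..0x06] <- [03 aa d9 8a f6 08]
D3: mem[0x18..0x1a] <- [a3 53 2f]
D4: mem[0x13..0x14] <- [1d 5f]
query mem[0x19]=0x53, mem[0x02]=0xaa, mem[0x20]=0xf7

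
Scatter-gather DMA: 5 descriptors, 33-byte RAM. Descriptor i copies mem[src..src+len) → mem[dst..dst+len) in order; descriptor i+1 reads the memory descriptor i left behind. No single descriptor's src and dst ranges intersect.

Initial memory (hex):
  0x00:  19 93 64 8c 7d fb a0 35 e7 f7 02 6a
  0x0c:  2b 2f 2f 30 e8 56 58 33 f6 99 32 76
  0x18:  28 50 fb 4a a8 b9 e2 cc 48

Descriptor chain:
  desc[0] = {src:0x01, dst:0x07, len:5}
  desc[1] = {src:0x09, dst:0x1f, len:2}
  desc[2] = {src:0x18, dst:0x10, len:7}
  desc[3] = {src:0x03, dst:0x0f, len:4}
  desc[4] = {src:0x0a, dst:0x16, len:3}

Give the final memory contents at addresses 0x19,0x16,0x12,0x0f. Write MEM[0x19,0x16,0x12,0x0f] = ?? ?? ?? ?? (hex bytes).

#0 dst[0x07+5] := {0x93,0x64,0x8c,0x7d,0xfb}
#1 dst[0x1f+2] := {0x8c,0x7d}
#2 dst[0x10+7] := {0x28,0x50,0xfb,0x4a,0xa8,0xb9,0xe2}
#3 dst[0x0f+4] := {0x8c,0x7d,0xfb,0xa0}
#4 dst[0x16+3] := {0x7d,0xfb,0x2b}
query mem[0x19]=0x50, mem[0x16]=0x7d, mem[0x12]=0xa0, mem[0x0f]=0x8c

MEM[0x19,0x16,0x12,0x0f] = 50 7d a0 8c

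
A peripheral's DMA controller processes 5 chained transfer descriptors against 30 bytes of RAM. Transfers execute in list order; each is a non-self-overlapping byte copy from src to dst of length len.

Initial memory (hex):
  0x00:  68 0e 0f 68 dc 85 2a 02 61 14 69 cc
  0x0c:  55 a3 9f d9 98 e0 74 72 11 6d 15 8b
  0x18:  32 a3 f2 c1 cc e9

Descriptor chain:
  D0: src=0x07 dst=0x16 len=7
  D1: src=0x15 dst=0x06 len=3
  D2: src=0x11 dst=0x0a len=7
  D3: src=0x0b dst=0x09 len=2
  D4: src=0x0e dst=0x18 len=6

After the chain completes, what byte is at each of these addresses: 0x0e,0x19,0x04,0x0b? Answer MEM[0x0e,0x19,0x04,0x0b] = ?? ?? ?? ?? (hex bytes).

D0: mem[0x16..0x1c] <- [02 61 14 69 cc 55 a3]
D1: mem[0x06..0x08] <- [6d 02 61]
D2: mem[0x0a..0x10] <- [e0 74 72 11 6d 02 61]
D3: mem[0x09..0x0a] <- [74 72]
D4: mem[0x18..0x1d] <- [6d 02 61 e0 74 72]
query mem[0x0e]=0x6d, mem[0x19]=0x02, mem[0x04]=0xdc, mem[0x0b]=0x74

MEM[0x0e,0x19,0x04,0x0b] = 6d 02 dc 74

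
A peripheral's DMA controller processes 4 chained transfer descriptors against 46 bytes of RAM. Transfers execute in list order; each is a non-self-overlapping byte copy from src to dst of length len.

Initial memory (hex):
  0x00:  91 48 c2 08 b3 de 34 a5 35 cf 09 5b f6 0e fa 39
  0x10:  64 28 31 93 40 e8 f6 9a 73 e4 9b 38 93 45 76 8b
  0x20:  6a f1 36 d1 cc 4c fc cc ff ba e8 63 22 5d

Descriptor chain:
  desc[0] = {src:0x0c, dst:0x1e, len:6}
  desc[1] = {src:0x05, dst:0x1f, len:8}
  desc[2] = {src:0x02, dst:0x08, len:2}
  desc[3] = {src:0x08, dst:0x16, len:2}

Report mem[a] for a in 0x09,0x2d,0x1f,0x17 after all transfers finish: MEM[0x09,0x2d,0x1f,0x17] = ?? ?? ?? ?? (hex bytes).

#0 dst[0x1e+6] := {0xf6,0x0e,0xfa,0x39,0x64,0x28}
#1 dst[0x1f+8] := {0xde,0x34,0xa5,0x35,0xcf,0x09,0x5b,0xf6}
#2 dst[0x08+2] := {0xc2,0x08}
#3 dst[0x16+2] := {0xc2,0x08}
query mem[0x09]=0x08, mem[0x2d]=0x5d, mem[0x1f]=0xde, mem[0x17]=0x08

MEM[0x09,0x2d,0x1f,0x17] = 08 5d de 08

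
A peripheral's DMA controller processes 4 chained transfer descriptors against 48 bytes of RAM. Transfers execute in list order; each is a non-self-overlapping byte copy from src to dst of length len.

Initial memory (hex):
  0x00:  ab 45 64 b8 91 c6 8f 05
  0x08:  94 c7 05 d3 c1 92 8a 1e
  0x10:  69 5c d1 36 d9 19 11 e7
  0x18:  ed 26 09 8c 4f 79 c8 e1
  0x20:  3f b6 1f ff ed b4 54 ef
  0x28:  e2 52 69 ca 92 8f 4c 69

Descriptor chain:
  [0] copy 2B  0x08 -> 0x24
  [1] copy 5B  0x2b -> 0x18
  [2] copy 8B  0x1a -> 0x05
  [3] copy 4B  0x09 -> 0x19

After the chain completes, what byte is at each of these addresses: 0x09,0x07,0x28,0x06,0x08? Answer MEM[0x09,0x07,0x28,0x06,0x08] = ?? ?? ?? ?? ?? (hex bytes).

[0] 0x08->0x24 len=2 : 94 c7
[1] 0x2b->0x18 len=5 : ca 92 8f 4c 69
[2] 0x1a->0x05 len=8 : 8f 4c 69 79 c8 e1 3f b6
[3] 0x09->0x19 len=4 : c8 e1 3f b6
query mem[0x09]=0xc8, mem[0x07]=0x69, mem[0x28]=0xe2, mem[0x06]=0x4c, mem[0x08]=0x79

MEM[0x09,0x07,0x28,0x06,0x08] = c8 69 e2 4c 79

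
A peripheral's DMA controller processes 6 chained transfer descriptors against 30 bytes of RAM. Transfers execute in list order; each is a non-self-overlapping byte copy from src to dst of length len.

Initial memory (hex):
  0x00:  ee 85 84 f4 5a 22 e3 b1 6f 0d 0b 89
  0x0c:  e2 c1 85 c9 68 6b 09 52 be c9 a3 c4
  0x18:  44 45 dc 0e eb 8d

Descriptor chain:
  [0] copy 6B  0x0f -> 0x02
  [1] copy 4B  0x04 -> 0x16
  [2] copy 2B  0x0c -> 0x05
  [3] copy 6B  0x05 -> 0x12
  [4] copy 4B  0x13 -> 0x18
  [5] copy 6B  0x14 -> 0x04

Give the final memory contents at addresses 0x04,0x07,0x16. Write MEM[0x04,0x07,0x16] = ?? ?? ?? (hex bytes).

MEM[0x04,0x07,0x16] = be 0b 0d

[0] 0x0f->0x02 len=6 : c9 68 6b 09 52 be
[1] 0x04->0x16 len=4 : 6b 09 52 be
[2] 0x0c->0x05 len=2 : e2 c1
[3] 0x05->0x12 len=6 : e2 c1 be 6f 0d 0b
[4] 0x13->0x18 len=4 : c1 be 6f 0d
[5] 0x14->0x04 len=6 : be 6f 0d 0b c1 be
query mem[0x04]=0xbe, mem[0x07]=0x0b, mem[0x16]=0x0d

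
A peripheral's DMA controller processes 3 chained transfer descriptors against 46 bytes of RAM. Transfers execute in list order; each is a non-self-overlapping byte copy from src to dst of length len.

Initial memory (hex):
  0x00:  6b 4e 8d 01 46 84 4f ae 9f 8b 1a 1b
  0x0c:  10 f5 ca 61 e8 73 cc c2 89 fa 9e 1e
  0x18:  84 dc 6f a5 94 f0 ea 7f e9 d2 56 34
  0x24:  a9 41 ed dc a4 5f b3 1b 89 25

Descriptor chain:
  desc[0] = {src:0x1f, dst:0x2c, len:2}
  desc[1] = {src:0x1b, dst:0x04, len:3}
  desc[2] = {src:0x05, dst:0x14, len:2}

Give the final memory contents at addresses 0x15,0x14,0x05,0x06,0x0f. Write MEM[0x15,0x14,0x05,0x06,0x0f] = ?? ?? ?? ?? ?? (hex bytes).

MEM[0x15,0x14,0x05,0x06,0x0f] = f0 94 94 f0 61

  after D0: wrote 2B at 0x2c = 7fe9
  after D1: wrote 3B at 0x04 = a594f0
  after D2: wrote 2B at 0x14 = 94f0
query mem[0x15]=0xf0, mem[0x14]=0x94, mem[0x05]=0x94, mem[0x06]=0xf0, mem[0x0f]=0x61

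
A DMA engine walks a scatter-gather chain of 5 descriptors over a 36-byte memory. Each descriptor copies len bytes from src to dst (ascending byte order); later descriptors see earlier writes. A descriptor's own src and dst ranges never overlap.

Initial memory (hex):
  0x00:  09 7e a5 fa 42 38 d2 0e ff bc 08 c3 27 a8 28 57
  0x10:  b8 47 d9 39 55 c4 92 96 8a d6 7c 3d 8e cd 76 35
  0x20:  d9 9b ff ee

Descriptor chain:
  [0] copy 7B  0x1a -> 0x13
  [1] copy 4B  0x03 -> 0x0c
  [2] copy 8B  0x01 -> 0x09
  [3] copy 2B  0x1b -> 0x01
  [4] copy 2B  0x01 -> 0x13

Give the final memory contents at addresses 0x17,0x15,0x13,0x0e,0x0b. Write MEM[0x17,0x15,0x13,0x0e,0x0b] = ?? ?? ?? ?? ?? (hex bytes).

MEM[0x17,0x15,0x13,0x0e,0x0b] = 76 8e 3d d2 fa

  after D0: wrote 7B at 0x13 = 7c3d8ecd7635d9
  after D1: wrote 4B at 0x0c = fa4238d2
  after D2: wrote 8B at 0x09 = 7ea5fa4238d20eff
  after D3: wrote 2B at 0x01 = 3d8e
  after D4: wrote 2B at 0x13 = 3d8e
query mem[0x17]=0x76, mem[0x15]=0x8e, mem[0x13]=0x3d, mem[0x0e]=0xd2, mem[0x0b]=0xfa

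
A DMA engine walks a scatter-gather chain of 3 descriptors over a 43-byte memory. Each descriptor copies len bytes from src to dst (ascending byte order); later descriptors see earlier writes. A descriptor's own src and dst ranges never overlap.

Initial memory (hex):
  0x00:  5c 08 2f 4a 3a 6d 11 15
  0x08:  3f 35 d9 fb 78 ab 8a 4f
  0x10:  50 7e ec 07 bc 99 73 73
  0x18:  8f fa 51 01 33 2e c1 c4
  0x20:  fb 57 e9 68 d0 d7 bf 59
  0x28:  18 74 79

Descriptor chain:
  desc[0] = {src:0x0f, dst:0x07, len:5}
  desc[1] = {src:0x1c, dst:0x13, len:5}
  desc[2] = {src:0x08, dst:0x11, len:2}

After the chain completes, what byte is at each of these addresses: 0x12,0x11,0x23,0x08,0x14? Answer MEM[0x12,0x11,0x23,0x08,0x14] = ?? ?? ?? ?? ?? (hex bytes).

MEM[0x12,0x11,0x23,0x08,0x14] = 7e 50 68 50 2e

D0: mem[0x07..0x0b] <- [4f 50 7e ec 07]
D1: mem[0x13..0x17] <- [33 2e c1 c4 fb]
D2: mem[0x11..0x12] <- [50 7e]
query mem[0x12]=0x7e, mem[0x11]=0x50, mem[0x23]=0x68, mem[0x08]=0x50, mem[0x14]=0x2e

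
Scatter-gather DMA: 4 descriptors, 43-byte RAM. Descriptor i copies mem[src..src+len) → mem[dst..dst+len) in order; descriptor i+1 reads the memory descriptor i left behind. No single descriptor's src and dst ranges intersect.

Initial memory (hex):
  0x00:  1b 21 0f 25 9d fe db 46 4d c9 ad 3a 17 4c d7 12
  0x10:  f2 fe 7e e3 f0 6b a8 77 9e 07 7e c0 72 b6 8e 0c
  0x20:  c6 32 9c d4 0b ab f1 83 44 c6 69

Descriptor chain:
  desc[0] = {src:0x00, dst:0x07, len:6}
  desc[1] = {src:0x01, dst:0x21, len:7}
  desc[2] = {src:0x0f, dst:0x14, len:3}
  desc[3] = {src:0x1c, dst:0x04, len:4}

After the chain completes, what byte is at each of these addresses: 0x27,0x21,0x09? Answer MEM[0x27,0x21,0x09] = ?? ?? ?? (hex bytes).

  after D0: wrote 6B at 0x07 = 1b210f259dfe
  after D1: wrote 7B at 0x21 = 210f259dfedb1b
  after D2: wrote 3B at 0x14 = 12f2fe
  after D3: wrote 4B at 0x04 = 72b68e0c
query mem[0x27]=0x1b, mem[0x21]=0x21, mem[0x09]=0x0f

MEM[0x27,0x21,0x09] = 1b 21 0f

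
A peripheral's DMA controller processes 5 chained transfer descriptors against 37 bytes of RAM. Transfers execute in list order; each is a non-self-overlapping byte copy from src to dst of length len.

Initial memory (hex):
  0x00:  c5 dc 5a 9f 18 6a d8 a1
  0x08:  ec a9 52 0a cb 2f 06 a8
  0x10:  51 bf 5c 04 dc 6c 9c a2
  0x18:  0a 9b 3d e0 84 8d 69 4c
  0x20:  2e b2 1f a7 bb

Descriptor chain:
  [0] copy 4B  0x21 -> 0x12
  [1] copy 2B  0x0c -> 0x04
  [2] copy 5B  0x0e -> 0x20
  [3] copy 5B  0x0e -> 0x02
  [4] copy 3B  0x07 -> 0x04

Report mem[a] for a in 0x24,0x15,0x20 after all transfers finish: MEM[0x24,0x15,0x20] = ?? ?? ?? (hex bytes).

#0 dst[0x12+4] := {0xb2,0x1f,0xa7,0xbb}
#1 dst[0x04+2] := {0xcb,0x2f}
#2 dst[0x20+5] := {0x06,0xa8,0x51,0xbf,0xb2}
#3 dst[0x02+5] := {0x06,0xa8,0x51,0xbf,0xb2}
#4 dst[0x04+3] := {0xa1,0xec,0xa9}
query mem[0x24]=0xb2, mem[0x15]=0xbb, mem[0x20]=0x06

MEM[0x24,0x15,0x20] = b2 bb 06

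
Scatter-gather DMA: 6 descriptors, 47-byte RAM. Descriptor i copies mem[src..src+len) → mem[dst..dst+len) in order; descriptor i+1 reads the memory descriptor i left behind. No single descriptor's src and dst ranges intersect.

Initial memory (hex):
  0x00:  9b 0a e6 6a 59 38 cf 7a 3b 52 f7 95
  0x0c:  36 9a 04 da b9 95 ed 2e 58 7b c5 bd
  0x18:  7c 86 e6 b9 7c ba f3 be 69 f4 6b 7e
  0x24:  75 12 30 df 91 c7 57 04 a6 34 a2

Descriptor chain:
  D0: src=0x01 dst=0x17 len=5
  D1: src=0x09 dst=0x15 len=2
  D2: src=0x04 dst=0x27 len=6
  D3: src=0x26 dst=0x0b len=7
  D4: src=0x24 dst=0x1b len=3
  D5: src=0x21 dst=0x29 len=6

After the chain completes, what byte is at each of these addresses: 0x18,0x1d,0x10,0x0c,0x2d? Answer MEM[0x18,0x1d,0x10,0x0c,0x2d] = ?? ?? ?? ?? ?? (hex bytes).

D0: mem[0x17..0x1b] <- [0a e6 6a 59 38]
D1: mem[0x15..0x16] <- [52 f7]
D2: mem[0x27..0x2c] <- [59 38 cf 7a 3b 52]
D3: mem[0x0b..0x11] <- [30 59 38 cf 7a 3b 52]
D4: mem[0x1b..0x1d] <- [75 12 30]
D5: mem[0x29..0x2e] <- [f4 6b 7e 75 12 30]
query mem[0x18]=0xe6, mem[0x1d]=0x30, mem[0x10]=0x3b, mem[0x0c]=0x59, mem[0x2d]=0x12

MEM[0x18,0x1d,0x10,0x0c,0x2d] = e6 30 3b 59 12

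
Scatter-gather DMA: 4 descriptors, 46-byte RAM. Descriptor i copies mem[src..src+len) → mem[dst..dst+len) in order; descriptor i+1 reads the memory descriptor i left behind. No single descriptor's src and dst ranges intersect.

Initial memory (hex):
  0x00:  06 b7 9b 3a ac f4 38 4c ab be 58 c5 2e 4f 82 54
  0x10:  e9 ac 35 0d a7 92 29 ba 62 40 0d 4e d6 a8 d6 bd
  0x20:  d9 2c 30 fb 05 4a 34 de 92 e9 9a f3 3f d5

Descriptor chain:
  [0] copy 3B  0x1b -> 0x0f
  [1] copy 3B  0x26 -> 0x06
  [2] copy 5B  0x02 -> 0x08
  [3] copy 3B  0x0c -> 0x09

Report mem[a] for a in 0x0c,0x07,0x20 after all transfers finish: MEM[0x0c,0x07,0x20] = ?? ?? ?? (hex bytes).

MEM[0x0c,0x07,0x20] = 34 de d9

#0 dst[0x0f+3] := {0x4e,0xd6,0xa8}
#1 dst[0x06+3] := {0x34,0xde,0x92}
#2 dst[0x08+5] := {0x9b,0x3a,0xac,0xf4,0x34}
#3 dst[0x09+3] := {0x34,0x4f,0x82}
query mem[0x0c]=0x34, mem[0x07]=0xde, mem[0x20]=0xd9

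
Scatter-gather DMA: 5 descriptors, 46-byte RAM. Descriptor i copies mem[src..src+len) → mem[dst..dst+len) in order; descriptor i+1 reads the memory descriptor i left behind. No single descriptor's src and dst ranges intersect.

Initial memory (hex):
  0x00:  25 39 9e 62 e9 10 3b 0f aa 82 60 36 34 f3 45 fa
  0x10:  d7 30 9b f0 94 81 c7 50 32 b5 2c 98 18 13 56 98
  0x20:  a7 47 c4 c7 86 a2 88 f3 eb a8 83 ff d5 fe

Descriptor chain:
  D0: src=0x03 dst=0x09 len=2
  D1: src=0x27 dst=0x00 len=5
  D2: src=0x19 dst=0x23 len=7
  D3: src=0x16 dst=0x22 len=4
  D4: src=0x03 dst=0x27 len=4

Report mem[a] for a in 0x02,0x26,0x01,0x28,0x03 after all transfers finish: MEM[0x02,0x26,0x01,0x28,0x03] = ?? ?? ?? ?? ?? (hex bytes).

MEM[0x02,0x26,0x01,0x28,0x03] = a8 18 eb ff 83

#0 dst[0x09+2] := {0x62,0xe9}
#1 dst[0x00+5] := {0xf3,0xeb,0xa8,0x83,0xff}
#2 dst[0x23+7] := {0xb5,0x2c,0x98,0x18,0x13,0x56,0x98}
#3 dst[0x22+4] := {0xc7,0x50,0x32,0xb5}
#4 dst[0x27+4] := {0x83,0xff,0x10,0x3b}
query mem[0x02]=0xa8, mem[0x26]=0x18, mem[0x01]=0xeb, mem[0x28]=0xff, mem[0x03]=0x83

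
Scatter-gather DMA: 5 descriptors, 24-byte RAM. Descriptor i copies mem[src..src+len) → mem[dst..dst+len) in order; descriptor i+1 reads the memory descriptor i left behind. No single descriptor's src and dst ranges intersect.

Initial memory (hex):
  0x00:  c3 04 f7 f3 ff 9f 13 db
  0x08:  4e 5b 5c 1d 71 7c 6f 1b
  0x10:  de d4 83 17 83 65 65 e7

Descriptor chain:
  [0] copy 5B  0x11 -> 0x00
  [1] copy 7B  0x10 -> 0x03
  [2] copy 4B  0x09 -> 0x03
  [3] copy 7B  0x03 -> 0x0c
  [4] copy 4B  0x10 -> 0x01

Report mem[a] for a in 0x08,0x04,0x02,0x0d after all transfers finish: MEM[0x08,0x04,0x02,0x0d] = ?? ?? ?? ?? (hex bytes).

MEM[0x08,0x04,0x02,0x0d] = 65 17 65 5c

  after D0: wrote 5B at 0x00 = d483178365
  after D1: wrote 7B at 0x03 = ded48317836565
  after D2: wrote 4B at 0x03 = 655c1d71
  after D3: wrote 7B at 0x0c = 655c1d71836565
  after D4: wrote 4B at 0x01 = 83656517
query mem[0x08]=0x65, mem[0x04]=0x17, mem[0x02]=0x65, mem[0x0d]=0x5c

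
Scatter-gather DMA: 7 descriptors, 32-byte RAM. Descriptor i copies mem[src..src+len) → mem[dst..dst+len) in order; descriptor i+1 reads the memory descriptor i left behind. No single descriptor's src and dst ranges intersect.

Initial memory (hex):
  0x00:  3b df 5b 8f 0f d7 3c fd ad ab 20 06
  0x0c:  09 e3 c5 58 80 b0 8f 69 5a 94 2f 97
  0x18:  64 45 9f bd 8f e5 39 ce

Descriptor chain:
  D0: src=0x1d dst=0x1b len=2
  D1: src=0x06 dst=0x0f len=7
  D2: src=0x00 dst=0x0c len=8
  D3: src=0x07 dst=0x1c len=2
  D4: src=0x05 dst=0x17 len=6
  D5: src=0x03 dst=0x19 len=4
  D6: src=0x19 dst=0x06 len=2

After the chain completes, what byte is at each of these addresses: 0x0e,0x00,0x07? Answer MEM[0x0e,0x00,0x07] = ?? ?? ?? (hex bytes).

MEM[0x0e,0x00,0x07] = 5b 3b 0f

[0] 0x1d->0x1b len=2 : e5 39
[1] 0x06->0x0f len=7 : 3c fd ad ab 20 06 09
[2] 0x00->0x0c len=8 : 3b df 5b 8f 0f d7 3c fd
[3] 0x07->0x1c len=2 : fd ad
[4] 0x05->0x17 len=6 : d7 3c fd ad ab 20
[5] 0x03->0x19 len=4 : 8f 0f d7 3c
[6] 0x19->0x06 len=2 : 8f 0f
query mem[0x0e]=0x5b, mem[0x00]=0x3b, mem[0x07]=0x0f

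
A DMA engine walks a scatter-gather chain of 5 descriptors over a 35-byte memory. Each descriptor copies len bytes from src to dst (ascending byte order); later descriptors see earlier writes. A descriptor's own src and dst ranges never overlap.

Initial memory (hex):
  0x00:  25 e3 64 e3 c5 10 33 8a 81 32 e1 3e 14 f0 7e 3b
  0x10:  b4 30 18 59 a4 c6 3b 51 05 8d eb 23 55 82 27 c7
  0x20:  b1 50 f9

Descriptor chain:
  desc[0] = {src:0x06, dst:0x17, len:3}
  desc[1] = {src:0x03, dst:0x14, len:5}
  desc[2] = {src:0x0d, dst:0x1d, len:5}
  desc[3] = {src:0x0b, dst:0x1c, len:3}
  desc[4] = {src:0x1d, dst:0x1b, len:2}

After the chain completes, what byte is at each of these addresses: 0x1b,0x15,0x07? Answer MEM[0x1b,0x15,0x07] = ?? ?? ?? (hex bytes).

MEM[0x1b,0x15,0x07] = 14 c5 8a

#0 dst[0x17+3] := {0x33,0x8a,0x81}
#1 dst[0x14+5] := {0xe3,0xc5,0x10,0x33,0x8a}
#2 dst[0x1d+5] := {0xf0,0x7e,0x3b,0xb4,0x30}
#3 dst[0x1c+3] := {0x3e,0x14,0xf0}
#4 dst[0x1b+2] := {0x14,0xf0}
query mem[0x1b]=0x14, mem[0x15]=0xc5, mem[0x07]=0x8a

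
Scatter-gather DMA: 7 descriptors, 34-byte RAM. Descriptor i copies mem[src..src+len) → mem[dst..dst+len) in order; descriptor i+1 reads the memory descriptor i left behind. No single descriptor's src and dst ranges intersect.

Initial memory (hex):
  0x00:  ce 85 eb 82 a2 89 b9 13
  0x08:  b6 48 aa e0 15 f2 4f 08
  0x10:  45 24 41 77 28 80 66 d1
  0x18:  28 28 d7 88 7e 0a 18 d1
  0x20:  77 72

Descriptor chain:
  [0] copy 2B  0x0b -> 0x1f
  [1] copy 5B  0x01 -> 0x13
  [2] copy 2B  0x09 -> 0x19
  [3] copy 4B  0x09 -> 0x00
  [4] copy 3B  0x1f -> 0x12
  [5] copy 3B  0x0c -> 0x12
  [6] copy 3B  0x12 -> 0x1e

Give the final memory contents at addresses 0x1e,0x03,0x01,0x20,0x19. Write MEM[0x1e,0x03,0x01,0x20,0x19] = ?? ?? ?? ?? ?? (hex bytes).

  after D0: wrote 2B at 0x1f = e015
  after D1: wrote 5B at 0x13 = 85eb82a289
  after D2: wrote 2B at 0x19 = 48aa
  after D3: wrote 4B at 0x00 = 48aae015
  after D4: wrote 3B at 0x12 = e01572
  after D5: wrote 3B at 0x12 = 15f24f
  after D6: wrote 3B at 0x1e = 15f24f
query mem[0x1e]=0x15, mem[0x03]=0x15, mem[0x01]=0xaa, mem[0x20]=0x4f, mem[0x19]=0x48

MEM[0x1e,0x03,0x01,0x20,0x19] = 15 15 aa 4f 48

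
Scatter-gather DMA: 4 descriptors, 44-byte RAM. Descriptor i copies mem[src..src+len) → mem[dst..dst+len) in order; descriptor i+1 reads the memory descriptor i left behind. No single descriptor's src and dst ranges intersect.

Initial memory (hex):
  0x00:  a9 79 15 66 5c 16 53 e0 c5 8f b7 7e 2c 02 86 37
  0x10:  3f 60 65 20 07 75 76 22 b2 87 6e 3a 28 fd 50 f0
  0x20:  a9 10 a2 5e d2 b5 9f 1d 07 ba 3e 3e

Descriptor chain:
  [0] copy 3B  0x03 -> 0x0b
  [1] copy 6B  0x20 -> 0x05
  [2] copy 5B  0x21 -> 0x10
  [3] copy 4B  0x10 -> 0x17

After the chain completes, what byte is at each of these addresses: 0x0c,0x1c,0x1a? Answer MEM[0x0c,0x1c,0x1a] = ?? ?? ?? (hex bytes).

MEM[0x0c,0x1c,0x1a] = 5c 28 d2

[0] 0x03->0x0b len=3 : 66 5c 16
[1] 0x20->0x05 len=6 : a9 10 a2 5e d2 b5
[2] 0x21->0x10 len=5 : 10 a2 5e d2 b5
[3] 0x10->0x17 len=4 : 10 a2 5e d2
query mem[0x0c]=0x5c, mem[0x1c]=0x28, mem[0x1a]=0xd2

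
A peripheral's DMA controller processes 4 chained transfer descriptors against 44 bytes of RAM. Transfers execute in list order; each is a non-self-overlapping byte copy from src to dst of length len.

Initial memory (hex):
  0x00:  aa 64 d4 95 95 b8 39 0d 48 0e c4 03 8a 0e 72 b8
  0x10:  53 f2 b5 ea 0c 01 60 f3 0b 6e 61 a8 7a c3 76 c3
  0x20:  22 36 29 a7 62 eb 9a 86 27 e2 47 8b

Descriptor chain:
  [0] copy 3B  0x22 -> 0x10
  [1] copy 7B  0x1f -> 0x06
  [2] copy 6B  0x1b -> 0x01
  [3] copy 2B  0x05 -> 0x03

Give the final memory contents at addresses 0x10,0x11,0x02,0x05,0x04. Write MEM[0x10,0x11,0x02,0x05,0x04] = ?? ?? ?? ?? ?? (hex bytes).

[0] 0x22->0x10 len=3 : 29 a7 62
[1] 0x1f->0x06 len=7 : c3 22 36 29 a7 62 eb
[2] 0x1b->0x01 len=6 : a8 7a c3 76 c3 22
[3] 0x05->0x03 len=2 : c3 22
query mem[0x10]=0x29, mem[0x11]=0xa7, mem[0x02]=0x7a, mem[0x05]=0xc3, mem[0x04]=0x22

MEM[0x10,0x11,0x02,0x05,0x04] = 29 a7 7a c3 22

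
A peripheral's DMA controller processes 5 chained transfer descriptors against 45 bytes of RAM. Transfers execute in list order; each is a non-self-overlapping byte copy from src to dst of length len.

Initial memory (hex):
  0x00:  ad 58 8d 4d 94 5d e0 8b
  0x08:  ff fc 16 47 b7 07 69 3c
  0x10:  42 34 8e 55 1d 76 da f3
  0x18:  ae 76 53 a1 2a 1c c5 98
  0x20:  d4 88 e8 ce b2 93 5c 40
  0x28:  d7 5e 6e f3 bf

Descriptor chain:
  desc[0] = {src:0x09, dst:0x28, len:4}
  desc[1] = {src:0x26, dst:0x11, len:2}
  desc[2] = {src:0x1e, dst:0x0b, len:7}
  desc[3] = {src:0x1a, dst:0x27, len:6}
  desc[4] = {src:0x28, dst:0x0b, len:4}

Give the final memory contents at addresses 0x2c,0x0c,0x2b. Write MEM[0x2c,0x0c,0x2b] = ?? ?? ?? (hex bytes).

[0] 0x09->0x28 len=4 : fc 16 47 b7
[1] 0x26->0x11 len=2 : 5c 40
[2] 0x1e->0x0b len=7 : c5 98 d4 88 e8 ce b2
[3] 0x1a->0x27 len=6 : 53 a1 2a 1c c5 98
[4] 0x28->0x0b len=4 : a1 2a 1c c5
query mem[0x2c]=0x98, mem[0x0c]=0x2a, mem[0x2b]=0xc5

MEM[0x2c,0x0c,0x2b] = 98 2a c5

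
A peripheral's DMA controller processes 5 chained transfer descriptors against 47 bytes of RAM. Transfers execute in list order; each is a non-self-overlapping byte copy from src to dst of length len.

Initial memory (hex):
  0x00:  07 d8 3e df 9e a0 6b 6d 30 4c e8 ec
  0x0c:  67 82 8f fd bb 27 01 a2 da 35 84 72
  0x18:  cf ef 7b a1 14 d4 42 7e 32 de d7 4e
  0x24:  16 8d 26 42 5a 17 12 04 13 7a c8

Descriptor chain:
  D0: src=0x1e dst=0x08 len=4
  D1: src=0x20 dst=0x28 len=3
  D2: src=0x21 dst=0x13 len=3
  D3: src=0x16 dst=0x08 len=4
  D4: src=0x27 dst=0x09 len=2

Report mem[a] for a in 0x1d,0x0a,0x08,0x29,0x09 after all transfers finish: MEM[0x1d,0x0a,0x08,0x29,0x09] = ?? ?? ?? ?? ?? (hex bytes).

MEM[0x1d,0x0a,0x08,0x29,0x09] = d4 32 84 de 42

  after D0: wrote 4B at 0x08 = 427e32de
  after D1: wrote 3B at 0x28 = 32ded7
  after D2: wrote 3B at 0x13 = ded74e
  after D3: wrote 4B at 0x08 = 8472cfef
  after D4: wrote 2B at 0x09 = 4232
query mem[0x1d]=0xd4, mem[0x0a]=0x32, mem[0x08]=0x84, mem[0x29]=0xde, mem[0x09]=0x42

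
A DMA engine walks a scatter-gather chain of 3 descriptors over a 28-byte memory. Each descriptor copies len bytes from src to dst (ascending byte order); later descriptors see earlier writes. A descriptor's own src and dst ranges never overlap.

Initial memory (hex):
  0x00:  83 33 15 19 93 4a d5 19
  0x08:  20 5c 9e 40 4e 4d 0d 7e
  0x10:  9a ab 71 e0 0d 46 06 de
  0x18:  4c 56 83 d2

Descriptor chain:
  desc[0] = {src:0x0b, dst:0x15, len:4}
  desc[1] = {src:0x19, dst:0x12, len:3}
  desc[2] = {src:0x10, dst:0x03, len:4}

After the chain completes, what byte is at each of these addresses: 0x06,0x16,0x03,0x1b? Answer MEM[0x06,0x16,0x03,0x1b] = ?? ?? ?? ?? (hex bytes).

MEM[0x06,0x16,0x03,0x1b] = 83 4e 9a d2

[0] 0x0b->0x15 len=4 : 40 4e 4d 0d
[1] 0x19->0x12 len=3 : 56 83 d2
[2] 0x10->0x03 len=4 : 9a ab 56 83
query mem[0x06]=0x83, mem[0x16]=0x4e, mem[0x03]=0x9a, mem[0x1b]=0xd2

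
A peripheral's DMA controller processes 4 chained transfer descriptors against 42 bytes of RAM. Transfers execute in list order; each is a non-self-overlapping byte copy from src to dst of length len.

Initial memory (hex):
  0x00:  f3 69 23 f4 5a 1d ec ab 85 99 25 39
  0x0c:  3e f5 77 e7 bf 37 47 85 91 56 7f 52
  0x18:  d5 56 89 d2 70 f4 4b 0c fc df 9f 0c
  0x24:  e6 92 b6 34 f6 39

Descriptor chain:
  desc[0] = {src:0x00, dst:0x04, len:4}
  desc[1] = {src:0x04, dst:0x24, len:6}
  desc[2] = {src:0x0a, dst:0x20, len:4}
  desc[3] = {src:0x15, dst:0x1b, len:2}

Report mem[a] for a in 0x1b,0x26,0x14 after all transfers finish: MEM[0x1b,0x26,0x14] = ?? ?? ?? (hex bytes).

[0] 0x00->0x04 len=4 : f3 69 23 f4
[1] 0x04->0x24 len=6 : f3 69 23 f4 85 99
[2] 0x0a->0x20 len=4 : 25 39 3e f5
[3] 0x15->0x1b len=2 : 56 7f
query mem[0x1b]=0x56, mem[0x26]=0x23, mem[0x14]=0x91

MEM[0x1b,0x26,0x14] = 56 23 91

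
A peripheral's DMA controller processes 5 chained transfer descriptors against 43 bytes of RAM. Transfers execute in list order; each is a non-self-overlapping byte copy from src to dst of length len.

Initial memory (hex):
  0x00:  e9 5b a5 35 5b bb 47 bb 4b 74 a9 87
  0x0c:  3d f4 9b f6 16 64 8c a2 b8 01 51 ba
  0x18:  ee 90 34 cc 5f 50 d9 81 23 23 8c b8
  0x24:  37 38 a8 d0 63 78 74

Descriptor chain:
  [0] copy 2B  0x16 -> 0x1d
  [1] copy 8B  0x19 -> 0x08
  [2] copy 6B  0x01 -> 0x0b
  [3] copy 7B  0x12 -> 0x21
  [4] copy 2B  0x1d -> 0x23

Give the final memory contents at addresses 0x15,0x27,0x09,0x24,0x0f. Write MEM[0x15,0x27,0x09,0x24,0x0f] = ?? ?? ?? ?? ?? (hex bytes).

[0] 0x16->0x1d len=2 : 51 ba
[1] 0x19->0x08 len=8 : 90 34 cc 5f 51 ba 81 23
[2] 0x01->0x0b len=6 : 5b a5 35 5b bb 47
[3] 0x12->0x21 len=7 : 8c a2 b8 01 51 ba ee
[4] 0x1d->0x23 len=2 : 51 ba
query mem[0x15]=0x01, mem[0x27]=0xee, mem[0x09]=0x34, mem[0x24]=0xba, mem[0x0f]=0xbb

MEM[0x15,0x27,0x09,0x24,0x0f] = 01 ee 34 ba bb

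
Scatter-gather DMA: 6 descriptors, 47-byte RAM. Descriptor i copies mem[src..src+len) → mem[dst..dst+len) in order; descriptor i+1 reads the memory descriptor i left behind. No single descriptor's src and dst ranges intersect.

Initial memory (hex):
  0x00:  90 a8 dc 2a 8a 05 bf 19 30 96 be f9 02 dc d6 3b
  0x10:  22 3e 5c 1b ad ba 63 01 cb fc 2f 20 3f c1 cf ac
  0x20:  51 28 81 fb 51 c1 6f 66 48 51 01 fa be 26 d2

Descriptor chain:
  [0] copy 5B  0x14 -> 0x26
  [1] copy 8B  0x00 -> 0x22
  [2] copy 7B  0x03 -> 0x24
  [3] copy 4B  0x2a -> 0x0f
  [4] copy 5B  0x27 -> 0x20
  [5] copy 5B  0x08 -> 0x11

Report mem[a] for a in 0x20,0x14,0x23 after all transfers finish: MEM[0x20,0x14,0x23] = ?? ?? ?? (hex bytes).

MEM[0x20,0x14,0x23] = bf f9 96

D0: mem[0x26..0x2a] <- [ad ba 63 01 cb]
D1: mem[0x22..0x29] <- [90 a8 dc 2a 8a 05 bf 19]
D2: mem[0x24..0x2a] <- [2a 8a 05 bf 19 30 96]
D3: mem[0x0f..0x12] <- [96 fa be 26]
D4: mem[0x20..0x24] <- [bf 19 30 96 fa]
D5: mem[0x11..0x15] <- [30 96 be f9 02]
query mem[0x20]=0xbf, mem[0x14]=0xf9, mem[0x23]=0x96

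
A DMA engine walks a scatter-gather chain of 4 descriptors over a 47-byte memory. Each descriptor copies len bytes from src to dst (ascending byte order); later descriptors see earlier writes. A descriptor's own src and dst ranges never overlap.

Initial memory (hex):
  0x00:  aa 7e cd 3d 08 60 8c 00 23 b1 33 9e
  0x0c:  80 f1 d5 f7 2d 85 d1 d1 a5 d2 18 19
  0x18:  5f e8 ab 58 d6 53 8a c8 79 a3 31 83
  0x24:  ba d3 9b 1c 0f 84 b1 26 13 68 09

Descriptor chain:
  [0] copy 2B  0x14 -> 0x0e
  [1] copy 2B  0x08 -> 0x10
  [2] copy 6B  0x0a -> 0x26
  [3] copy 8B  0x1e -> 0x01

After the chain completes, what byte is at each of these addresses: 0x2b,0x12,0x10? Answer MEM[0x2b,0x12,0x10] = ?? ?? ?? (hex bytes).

D0: mem[0x0e..0x0f] <- [a5 d2]
D1: mem[0x10..0x11] <- [23 b1]
D2: mem[0x26..0x2b] <- [33 9e 80 f1 a5 d2]
D3: mem[0x01..0x08] <- [8a c8 79 a3 31 83 ba d3]
query mem[0x2b]=0xd2, mem[0x12]=0xd1, mem[0x10]=0x23

MEM[0x2b,0x12,0x10] = d2 d1 23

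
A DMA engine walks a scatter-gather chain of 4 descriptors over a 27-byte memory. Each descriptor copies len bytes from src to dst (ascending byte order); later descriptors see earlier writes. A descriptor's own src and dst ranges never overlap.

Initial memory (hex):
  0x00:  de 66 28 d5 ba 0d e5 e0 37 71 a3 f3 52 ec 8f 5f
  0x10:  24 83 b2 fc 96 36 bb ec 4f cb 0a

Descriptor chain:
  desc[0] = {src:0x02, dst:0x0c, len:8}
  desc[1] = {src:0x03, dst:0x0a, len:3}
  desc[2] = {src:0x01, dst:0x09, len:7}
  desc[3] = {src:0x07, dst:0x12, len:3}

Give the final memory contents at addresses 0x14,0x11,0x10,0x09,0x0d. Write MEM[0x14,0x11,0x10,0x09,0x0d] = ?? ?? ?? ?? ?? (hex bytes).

D0: mem[0x0c..0x13] <- [28 d5 ba 0d e5 e0 37 71]
D1: mem[0x0a..0x0c] <- [d5 ba 0d]
D2: mem[0x09..0x0f] <- [66 28 d5 ba 0d e5 e0]
D3: mem[0x12..0x14] <- [e0 37 66]
query mem[0x14]=0x66, mem[0x11]=0xe0, mem[0x10]=0xe5, mem[0x09]=0x66, mem[0x0d]=0x0d

MEM[0x14,0x11,0x10,0x09,0x0d] = 66 e0 e5 66 0d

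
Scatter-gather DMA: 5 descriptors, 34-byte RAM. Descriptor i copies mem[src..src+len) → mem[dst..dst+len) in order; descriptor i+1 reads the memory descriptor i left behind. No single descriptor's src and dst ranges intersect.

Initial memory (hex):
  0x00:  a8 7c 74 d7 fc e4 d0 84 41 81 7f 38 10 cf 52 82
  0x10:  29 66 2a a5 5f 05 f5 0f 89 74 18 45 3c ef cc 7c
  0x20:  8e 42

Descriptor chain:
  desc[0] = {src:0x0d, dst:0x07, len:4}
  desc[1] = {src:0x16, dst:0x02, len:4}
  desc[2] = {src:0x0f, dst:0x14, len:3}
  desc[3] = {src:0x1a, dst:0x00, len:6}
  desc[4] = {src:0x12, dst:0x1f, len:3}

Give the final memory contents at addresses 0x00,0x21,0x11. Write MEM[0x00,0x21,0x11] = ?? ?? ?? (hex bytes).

  after D0: wrote 4B at 0x07 = cf528229
  after D1: wrote 4B at 0x02 = f50f8974
  after D2: wrote 3B at 0x14 = 822966
  after D3: wrote 6B at 0x00 = 18453cefcc7c
  after D4: wrote 3B at 0x1f = 2aa582
query mem[0x00]=0x18, mem[0x21]=0x82, mem[0x11]=0x66

MEM[0x00,0x21,0x11] = 18 82 66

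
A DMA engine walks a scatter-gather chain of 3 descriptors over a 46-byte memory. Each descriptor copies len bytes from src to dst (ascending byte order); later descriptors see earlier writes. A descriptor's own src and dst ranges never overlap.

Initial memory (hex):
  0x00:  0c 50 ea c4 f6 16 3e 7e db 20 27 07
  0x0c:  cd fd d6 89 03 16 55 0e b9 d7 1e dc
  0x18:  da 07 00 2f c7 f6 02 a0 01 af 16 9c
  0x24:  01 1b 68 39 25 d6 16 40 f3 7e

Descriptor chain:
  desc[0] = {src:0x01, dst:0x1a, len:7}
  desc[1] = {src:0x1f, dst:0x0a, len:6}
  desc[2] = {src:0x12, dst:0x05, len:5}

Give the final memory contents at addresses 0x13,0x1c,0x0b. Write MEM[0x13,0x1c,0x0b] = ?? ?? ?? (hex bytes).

#0 dst[0x1a+7] := {0x50,0xea,0xc4,0xf6,0x16,0x3e,0x7e}
#1 dst[0x0a+6] := {0x3e,0x7e,0xaf,0x16,0x9c,0x01}
#2 dst[0x05+5] := {0x55,0x0e,0xb9,0xd7,0x1e}
query mem[0x13]=0x0e, mem[0x1c]=0xc4, mem[0x0b]=0x7e

MEM[0x13,0x1c,0x0b] = 0e c4 7e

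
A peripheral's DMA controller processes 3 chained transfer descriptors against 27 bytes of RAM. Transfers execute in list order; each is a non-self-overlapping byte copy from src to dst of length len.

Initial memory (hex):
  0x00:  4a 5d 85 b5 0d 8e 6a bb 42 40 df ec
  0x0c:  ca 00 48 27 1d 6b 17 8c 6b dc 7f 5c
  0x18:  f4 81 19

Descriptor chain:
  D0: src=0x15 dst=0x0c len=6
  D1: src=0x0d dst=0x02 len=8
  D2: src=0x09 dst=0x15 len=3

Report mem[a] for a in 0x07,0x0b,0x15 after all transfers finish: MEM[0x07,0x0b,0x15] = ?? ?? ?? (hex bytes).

  after D0: wrote 6B at 0x0c = dc7f5cf48119
  after D1: wrote 8B at 0x02 = 7f5cf48119178c6b
  after D2: wrote 3B at 0x15 = 6bdfec
query mem[0x07]=0x17, mem[0x0b]=0xec, mem[0x15]=0x6b

MEM[0x07,0x0b,0x15] = 17 ec 6b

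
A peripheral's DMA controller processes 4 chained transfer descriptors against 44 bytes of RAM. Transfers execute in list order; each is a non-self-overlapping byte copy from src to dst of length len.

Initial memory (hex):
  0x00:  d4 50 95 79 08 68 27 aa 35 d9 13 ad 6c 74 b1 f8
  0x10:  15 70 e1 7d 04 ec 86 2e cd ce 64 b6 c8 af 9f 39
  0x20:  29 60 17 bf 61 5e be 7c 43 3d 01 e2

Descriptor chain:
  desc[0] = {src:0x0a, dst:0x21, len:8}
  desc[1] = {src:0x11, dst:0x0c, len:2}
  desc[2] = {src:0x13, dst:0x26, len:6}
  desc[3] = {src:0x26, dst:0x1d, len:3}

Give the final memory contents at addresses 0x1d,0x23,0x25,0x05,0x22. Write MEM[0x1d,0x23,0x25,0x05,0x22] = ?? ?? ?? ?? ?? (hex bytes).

[0] 0x0a->0x21 len=8 : 13 ad 6c 74 b1 f8 15 70
[1] 0x11->0x0c len=2 : 70 e1
[2] 0x13->0x26 len=6 : 7d 04 ec 86 2e cd
[3] 0x26->0x1d len=3 : 7d 04 ec
query mem[0x1d]=0x7d, mem[0x23]=0x6c, mem[0x25]=0xb1, mem[0x05]=0x68, mem[0x22]=0xad

MEM[0x1d,0x23,0x25,0x05,0x22] = 7d 6c b1 68 ad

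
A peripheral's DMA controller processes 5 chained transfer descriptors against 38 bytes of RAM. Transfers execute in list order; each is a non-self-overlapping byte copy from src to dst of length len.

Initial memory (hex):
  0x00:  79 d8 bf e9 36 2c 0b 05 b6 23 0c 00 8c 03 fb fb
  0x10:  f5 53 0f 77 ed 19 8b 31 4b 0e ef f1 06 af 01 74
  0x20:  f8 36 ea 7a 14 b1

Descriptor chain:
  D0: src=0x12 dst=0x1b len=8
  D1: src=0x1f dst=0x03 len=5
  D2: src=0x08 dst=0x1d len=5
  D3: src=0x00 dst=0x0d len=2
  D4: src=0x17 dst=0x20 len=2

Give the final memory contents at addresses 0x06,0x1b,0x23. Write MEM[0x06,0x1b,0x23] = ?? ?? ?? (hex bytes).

[0] 0x12->0x1b len=8 : 0f 77 ed 19 8b 31 4b 0e
[1] 0x1f->0x03 len=5 : 8b 31 4b 0e 7a
[2] 0x08->0x1d len=5 : b6 23 0c 00 8c
[3] 0x00->0x0d len=2 : 79 d8
[4] 0x17->0x20 len=2 : 31 4b
query mem[0x06]=0x0e, mem[0x1b]=0x0f, mem[0x23]=0x7a

MEM[0x06,0x1b,0x23] = 0e 0f 7a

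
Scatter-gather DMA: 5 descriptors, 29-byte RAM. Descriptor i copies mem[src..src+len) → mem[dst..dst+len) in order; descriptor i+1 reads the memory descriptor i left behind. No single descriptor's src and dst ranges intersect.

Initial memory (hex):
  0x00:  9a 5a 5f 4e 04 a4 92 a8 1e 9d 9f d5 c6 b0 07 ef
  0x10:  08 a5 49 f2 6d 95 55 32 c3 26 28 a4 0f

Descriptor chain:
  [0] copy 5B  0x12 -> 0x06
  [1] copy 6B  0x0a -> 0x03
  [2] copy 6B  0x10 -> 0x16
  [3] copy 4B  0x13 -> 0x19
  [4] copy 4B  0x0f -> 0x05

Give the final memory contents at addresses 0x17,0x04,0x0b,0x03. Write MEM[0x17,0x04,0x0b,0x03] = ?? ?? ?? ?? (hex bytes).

#0 dst[0x06+5] := {0x49,0xf2,0x6d,0x95,0x55}
#1 dst[0x03+6] := {0x55,0xd5,0xc6,0xb0,0x07,0xef}
#2 dst[0x16+6] := {0x08,0xa5,0x49,0xf2,0x6d,0x95}
#3 dst[0x19+4] := {0xf2,0x6d,0x95,0x08}
#4 dst[0x05+4] := {0xef,0x08,0xa5,0x49}
query mem[0x17]=0xa5, mem[0x04]=0xd5, mem[0x0b]=0xd5, mem[0x03]=0x55

MEM[0x17,0x04,0x0b,0x03] = a5 d5 d5 55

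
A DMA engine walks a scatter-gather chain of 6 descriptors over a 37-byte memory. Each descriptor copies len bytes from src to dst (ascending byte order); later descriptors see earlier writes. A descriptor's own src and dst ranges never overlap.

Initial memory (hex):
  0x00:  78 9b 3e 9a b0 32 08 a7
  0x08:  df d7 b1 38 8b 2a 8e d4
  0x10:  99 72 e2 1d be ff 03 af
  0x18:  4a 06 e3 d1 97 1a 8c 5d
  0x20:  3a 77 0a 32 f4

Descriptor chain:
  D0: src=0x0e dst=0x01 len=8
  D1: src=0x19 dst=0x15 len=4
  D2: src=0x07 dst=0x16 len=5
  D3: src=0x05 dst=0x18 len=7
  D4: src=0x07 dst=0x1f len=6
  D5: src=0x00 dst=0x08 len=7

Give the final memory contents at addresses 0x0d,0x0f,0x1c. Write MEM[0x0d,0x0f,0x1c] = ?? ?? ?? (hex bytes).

MEM[0x0d,0x0f,0x1c] = e2 d4 d7

#0 dst[0x01+8] := {0x8e,0xd4,0x99,0x72,0xe2,0x1d,0xbe,0xff}
#1 dst[0x15+4] := {0x06,0xe3,0xd1,0x97}
#2 dst[0x16+5] := {0xbe,0xff,0xd7,0xb1,0x38}
#3 dst[0x18+7] := {0xe2,0x1d,0xbe,0xff,0xd7,0xb1,0x38}
#4 dst[0x1f+6] := {0xbe,0xff,0xd7,0xb1,0x38,0x8b}
#5 dst[0x08+7] := {0x78,0x8e,0xd4,0x99,0x72,0xe2,0x1d}
query mem[0x0d]=0xe2, mem[0x0f]=0xd4, mem[0x1c]=0xd7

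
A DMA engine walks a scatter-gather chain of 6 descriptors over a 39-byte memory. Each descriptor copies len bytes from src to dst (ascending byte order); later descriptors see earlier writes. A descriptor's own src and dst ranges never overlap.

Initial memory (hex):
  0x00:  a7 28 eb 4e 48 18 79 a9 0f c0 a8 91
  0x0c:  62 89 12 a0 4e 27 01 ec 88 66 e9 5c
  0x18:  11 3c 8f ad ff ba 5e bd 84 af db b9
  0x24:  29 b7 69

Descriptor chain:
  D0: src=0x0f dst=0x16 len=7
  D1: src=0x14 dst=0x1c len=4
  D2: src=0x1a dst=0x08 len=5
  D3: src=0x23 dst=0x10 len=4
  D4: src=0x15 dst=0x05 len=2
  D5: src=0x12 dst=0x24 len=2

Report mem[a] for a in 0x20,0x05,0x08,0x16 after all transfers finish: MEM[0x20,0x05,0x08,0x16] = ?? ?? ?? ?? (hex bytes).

MEM[0x20,0x05,0x08,0x16] = 84 66 ec a0

D0: mem[0x16..0x1c] <- [a0 4e 27 01 ec 88 66]
D1: mem[0x1c..0x1f] <- [88 66 a0 4e]
D2: mem[0x08..0x0c] <- [ec 88 88 66 a0]
D3: mem[0x10..0x13] <- [b9 29 b7 69]
D4: mem[0x05..0x06] <- [66 a0]
D5: mem[0x24..0x25] <- [b7 69]
query mem[0x20]=0x84, mem[0x05]=0x66, mem[0x08]=0xec, mem[0x16]=0xa0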